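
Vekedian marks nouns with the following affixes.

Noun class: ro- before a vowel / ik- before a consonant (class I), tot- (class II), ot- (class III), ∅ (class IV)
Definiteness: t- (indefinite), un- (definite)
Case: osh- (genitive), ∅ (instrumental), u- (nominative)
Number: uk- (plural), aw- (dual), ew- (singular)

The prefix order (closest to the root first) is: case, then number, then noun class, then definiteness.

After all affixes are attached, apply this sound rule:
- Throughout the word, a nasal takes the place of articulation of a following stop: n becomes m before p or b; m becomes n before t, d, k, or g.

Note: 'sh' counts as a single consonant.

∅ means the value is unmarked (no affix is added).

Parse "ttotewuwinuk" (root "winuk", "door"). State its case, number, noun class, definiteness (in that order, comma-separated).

nominative, singular, class II, indefinite

Segment: t-tot-ew-u-winuk.
case: u- → nominative.
number: ew- → singular.
noun class: tot- → class II.
definiteness: t- → indefinite.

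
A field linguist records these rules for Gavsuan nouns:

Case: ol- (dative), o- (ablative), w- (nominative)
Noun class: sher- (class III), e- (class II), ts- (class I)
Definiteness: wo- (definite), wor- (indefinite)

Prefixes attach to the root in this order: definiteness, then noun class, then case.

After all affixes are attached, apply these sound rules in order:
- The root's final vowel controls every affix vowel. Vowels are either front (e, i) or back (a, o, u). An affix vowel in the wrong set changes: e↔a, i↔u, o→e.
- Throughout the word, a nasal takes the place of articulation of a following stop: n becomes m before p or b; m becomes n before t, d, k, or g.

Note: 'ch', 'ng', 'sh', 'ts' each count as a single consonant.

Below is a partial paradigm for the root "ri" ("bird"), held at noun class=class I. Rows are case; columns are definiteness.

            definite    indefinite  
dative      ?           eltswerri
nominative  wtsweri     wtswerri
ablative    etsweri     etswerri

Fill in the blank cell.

eltsweri

Attach definiteness definite wo- → wori.
Attach noun class class I ts- → tswori.
Attach case dative ol- → oltswori.
Apply vowel harmony: oltswori → eltsweri.
Nasal assimilation: no change.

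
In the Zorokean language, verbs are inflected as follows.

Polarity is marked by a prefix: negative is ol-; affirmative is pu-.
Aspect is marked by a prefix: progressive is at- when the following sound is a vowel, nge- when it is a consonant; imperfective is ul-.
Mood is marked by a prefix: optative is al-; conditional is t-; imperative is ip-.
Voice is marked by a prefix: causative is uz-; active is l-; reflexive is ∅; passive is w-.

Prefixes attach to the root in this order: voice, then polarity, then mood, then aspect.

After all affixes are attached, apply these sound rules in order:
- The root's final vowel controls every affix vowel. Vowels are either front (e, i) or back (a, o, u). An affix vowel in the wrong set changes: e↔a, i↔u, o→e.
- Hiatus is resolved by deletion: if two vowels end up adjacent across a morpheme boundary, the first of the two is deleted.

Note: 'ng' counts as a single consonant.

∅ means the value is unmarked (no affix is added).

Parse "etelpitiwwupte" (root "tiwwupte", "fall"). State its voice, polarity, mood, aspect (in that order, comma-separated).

Segment: at-al-pu-tiwwupte.
voice: ∅ → reflexive.
polarity: pu- → affirmative.
mood: al- → optative.
aspect: at/nge- → progressive.

reflexive, affirmative, optative, progressive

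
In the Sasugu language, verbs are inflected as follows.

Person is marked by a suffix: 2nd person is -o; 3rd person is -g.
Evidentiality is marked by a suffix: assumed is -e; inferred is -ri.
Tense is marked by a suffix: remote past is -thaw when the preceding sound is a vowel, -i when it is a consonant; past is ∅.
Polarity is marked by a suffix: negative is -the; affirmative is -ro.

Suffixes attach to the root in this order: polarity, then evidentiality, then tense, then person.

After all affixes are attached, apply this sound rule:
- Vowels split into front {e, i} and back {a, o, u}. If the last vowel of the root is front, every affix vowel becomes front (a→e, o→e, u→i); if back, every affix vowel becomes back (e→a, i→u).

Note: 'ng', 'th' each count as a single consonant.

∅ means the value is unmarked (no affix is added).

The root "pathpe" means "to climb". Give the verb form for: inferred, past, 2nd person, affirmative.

pathpererie

Attach polarity affirmative -ro → pathpero.
Attach evidentiality inferred -ri → pathperori.
tense = past: zero marking, form stays pathperori.
Attach person 2nd person -o → pathperorio.
Apply vowel harmony: pathperorio → pathpererie.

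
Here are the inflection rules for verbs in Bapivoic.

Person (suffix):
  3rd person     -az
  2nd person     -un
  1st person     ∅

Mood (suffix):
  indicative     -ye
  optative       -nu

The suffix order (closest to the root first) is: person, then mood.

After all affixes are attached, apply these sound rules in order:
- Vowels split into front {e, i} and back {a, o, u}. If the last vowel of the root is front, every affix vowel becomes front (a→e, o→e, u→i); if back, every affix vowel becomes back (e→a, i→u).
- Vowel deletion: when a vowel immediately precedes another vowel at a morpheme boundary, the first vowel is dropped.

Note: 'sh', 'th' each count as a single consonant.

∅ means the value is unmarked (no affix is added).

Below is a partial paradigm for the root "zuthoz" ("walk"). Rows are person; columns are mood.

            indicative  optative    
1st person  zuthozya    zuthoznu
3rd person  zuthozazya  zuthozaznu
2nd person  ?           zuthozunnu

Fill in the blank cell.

zuthozunya

Attach person 2nd person -un → zuthozun.
Attach mood indicative -ye → zuthozunye.
Apply vowel harmony: zuthozunye → zuthozunya.
Vowel deletion: no change.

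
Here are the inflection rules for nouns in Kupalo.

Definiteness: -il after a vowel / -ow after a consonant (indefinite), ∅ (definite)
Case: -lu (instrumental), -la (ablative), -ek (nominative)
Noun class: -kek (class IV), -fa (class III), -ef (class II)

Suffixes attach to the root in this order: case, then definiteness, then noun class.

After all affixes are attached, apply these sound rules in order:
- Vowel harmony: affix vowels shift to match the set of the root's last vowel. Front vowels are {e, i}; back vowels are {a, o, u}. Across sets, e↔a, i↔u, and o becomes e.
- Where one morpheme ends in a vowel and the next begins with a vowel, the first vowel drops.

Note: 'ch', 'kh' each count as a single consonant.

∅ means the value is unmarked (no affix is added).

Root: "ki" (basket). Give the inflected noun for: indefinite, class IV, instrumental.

kililkek

Attach case instrumental -lu → kilu.
Attach definiteness indefinite -il (after vowel 'u') → kiluil.
Attach noun class class IV -kek → kiluilkek.
Apply vowel harmony: kiluilkek → kiliilkek.
Apply vowel deletion: kiliilkek → kililkek.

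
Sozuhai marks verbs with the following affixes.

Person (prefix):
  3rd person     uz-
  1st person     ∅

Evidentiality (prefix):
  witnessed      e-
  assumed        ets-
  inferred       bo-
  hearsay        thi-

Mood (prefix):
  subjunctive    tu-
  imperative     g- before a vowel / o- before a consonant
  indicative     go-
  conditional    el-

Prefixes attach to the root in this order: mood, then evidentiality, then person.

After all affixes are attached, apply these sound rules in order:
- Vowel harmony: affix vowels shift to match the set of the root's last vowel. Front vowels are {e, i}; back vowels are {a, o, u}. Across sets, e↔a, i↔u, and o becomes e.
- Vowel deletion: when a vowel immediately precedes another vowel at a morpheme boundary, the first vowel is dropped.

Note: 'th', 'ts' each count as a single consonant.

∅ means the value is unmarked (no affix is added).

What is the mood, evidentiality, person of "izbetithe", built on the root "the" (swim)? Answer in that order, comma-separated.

subjunctive, inferred, 3rd person

Segment: uz-bo-tu-the.
mood: tu- → subjunctive.
evidentiality: bo- → inferred.
person: uz- → 3rd person.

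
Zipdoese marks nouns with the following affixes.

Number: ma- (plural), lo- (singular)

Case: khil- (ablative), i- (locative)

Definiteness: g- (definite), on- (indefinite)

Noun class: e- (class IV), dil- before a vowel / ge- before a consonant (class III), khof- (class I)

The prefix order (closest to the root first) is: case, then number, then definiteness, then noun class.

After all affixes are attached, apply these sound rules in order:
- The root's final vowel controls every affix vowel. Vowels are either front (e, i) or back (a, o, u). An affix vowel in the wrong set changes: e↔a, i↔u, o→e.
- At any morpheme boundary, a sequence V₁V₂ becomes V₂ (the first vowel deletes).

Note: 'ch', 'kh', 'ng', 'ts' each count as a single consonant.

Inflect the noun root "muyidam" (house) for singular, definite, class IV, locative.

aglumuyidam

Attach case locative i- → imuyidam.
Attach number singular lo- → loimuyidam.
Attach definiteness definite g- → gloimuyidam.
Attach noun class class IV e- → egloimuyidam.
Apply vowel harmony: egloimuyidam → agloumuyidam.
Apply vowel deletion: agloumuyidam → aglumuyidam.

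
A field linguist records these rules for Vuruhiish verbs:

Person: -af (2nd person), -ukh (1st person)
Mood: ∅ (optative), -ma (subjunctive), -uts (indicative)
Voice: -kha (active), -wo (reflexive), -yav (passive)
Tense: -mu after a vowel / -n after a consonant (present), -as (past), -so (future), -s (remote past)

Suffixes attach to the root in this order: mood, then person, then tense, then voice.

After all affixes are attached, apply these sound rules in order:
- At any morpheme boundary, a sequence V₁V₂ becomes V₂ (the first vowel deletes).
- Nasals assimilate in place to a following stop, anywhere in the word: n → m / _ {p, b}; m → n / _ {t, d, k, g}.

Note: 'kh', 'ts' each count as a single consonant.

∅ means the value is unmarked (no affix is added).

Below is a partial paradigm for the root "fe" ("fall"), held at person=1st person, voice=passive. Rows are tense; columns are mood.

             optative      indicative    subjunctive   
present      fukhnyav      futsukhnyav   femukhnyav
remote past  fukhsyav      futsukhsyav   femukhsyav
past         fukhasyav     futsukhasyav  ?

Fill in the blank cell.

femukhasyav

Attach mood subjunctive -ma → fema.
Attach person 1st person -ukh → femaukh.
Attach tense past -as → femaukhas.
Attach voice passive -yav → femaukhasyav.
Apply vowel deletion: femaukhasyav → femukhasyav.
Nasal assimilation: no change.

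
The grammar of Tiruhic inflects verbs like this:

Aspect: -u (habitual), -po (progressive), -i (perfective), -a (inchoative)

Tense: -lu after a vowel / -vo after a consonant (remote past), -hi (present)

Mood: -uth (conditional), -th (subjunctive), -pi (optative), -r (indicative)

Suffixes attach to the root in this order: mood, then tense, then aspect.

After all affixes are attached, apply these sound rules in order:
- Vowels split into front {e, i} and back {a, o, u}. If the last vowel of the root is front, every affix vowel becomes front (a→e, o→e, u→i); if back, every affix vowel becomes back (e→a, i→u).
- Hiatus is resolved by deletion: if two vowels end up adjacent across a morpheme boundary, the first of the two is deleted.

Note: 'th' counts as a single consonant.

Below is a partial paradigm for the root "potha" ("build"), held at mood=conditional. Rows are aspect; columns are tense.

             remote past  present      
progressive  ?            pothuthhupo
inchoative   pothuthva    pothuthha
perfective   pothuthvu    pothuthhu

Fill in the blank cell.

pothuthvopo

Attach mood conditional -uth → pothauth.
Attach tense remote past -vo (after consonant 'th') → pothauthvo.
Attach aspect progressive -po → pothauthvopo.
Vowel harmony: no change.
Apply vowel deletion: pothauthvopo → pothuthvopo.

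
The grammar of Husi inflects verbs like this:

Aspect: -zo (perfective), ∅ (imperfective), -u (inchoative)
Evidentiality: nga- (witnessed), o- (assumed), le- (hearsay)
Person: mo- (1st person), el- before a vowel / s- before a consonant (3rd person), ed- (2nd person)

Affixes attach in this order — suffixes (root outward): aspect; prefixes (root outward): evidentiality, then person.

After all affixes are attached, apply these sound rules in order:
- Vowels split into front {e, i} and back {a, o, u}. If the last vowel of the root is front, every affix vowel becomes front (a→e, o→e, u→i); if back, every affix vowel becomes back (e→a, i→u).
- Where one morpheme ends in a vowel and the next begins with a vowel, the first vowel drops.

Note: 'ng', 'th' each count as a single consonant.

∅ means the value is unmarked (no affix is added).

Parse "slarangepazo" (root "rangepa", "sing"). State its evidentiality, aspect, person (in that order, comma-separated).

Segment: s-le-rangepa-zo.
evidentiality: le- → hearsay.
aspect: -zo → perfective.
person: el/s- → 3rd person.

hearsay, perfective, 3rd person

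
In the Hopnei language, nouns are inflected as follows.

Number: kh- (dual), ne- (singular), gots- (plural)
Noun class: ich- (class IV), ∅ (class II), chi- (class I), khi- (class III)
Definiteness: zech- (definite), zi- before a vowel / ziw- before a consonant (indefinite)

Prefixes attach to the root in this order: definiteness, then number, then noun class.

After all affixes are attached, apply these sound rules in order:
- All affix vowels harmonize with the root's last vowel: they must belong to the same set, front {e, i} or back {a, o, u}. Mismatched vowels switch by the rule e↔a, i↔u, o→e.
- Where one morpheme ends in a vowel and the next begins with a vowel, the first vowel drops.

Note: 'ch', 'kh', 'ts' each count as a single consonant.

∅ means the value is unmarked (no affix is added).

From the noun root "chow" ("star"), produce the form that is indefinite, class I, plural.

Attach definiteness indefinite ziw- (before consonant 'ch') → ziwchow.
Attach number plural gots- → gotsziwchow.
Attach noun class class I chi- → chigotsziwchow.
Apply vowel harmony: chigotsziwchow → chugotszuwchow.
Vowel deletion: no change.

chugotszuwchow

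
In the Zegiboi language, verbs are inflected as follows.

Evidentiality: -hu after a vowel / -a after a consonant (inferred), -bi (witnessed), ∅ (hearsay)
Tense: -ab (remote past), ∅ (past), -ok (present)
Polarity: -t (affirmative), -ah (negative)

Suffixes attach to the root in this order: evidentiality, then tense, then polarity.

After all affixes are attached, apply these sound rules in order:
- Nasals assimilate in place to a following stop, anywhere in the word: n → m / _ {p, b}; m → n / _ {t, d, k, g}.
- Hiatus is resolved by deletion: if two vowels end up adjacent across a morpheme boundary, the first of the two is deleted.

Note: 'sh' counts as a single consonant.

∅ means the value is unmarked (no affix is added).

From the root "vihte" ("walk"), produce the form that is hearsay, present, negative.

vihtokah

evidentiality = hearsay: zero marking, form stays vihte.
Attach tense present -ok → vihteok.
Attach polarity negative -ah → vihteokah.
Nasal assimilation: no change.
Apply vowel deletion: vihteokah → vihtokah.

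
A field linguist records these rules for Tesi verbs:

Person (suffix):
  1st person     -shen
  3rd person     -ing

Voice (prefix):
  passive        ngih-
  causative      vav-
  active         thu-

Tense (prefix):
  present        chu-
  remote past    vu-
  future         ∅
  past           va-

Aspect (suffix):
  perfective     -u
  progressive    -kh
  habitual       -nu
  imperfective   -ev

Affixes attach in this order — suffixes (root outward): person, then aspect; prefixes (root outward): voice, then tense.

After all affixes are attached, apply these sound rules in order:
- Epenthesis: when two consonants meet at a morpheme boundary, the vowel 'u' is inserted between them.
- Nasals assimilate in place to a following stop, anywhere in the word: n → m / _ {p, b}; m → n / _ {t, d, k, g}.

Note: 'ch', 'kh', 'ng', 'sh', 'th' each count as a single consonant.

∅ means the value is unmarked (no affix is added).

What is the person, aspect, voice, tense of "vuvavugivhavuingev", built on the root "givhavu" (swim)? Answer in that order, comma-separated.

3rd person, imperfective, causative, remote past

Segment: vu-vav-givhavu-ing-ev.
person: -ing → 3rd person.
aspect: -ev → imperfective.
voice: vav- → causative.
tense: vu- → remote past.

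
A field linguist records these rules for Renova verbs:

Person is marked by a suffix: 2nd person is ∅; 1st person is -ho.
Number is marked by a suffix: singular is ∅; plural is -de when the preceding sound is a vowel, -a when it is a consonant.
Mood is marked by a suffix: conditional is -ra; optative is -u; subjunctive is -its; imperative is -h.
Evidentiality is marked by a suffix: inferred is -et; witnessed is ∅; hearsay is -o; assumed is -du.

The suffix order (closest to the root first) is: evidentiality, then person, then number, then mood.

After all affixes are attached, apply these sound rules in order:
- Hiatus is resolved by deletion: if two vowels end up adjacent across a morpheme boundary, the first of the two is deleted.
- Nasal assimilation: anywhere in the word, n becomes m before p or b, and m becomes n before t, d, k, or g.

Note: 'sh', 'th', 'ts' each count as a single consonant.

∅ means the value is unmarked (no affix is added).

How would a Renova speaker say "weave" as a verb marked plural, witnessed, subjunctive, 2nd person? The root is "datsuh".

evidentiality = witnessed: zero marking, form stays datsuh.
person = 2nd person: zero marking, form stays datsuh.
Attach number plural -a (after consonant 'h') → datsuha.
Attach mood subjunctive -its → datsuhaits.
Apply vowel deletion: datsuhaits → datsuhits.
Nasal assimilation: no change.

datsuhits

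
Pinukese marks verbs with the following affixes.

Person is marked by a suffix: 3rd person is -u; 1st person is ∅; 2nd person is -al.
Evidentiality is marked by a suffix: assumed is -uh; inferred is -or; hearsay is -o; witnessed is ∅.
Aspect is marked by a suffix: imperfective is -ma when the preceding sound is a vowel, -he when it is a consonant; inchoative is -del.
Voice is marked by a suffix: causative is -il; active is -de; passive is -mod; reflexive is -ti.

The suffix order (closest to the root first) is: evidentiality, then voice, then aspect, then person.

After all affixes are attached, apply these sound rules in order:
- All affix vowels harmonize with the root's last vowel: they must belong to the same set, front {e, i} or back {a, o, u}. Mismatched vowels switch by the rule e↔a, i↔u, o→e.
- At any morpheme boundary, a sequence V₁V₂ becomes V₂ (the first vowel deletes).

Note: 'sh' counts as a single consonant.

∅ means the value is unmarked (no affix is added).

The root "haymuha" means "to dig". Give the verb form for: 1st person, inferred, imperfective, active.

Attach evidentiality inferred -or → haymuhaor.
Attach voice active -de → haymuhaorde.
Attach aspect imperfective -ma (after vowel 'e') → haymuhaordema.
person = 1st person: zero marking, form stays haymuhaordema.
Apply vowel harmony: haymuhaordema → haymuhaordama.
Apply vowel deletion: haymuhaordama → haymuhordama.

haymuhordama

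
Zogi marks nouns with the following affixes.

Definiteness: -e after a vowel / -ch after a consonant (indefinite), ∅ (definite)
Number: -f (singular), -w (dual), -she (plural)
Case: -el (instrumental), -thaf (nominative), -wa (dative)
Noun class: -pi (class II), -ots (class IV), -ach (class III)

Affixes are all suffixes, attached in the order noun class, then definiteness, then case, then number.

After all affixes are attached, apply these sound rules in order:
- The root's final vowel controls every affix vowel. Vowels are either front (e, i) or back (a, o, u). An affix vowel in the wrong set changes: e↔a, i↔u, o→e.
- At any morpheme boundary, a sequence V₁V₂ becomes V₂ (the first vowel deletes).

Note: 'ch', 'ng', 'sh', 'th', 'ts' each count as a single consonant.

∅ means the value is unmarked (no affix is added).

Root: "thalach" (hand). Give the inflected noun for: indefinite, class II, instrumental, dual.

thalachpalw

Attach noun class class II -pi → thalachpi.
Attach definiteness indefinite -e (after vowel 'i') → thalachpie.
Attach case instrumental -el → thalachpieel.
Attach number dual -w → thalachpieelw.
Apply vowel harmony: thalachpieelw → thalachpuaalw.
Apply vowel deletion: thalachpuaalw → thalachpalw.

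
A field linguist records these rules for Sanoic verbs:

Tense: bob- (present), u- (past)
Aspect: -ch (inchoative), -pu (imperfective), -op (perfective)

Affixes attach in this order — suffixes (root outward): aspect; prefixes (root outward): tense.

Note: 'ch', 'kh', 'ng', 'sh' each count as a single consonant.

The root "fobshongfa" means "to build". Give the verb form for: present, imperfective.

Attach tense present bob- → bobfobshongfa.
Attach aspect imperfective -pu → bobfobshongfapu.

bobfobshongfapu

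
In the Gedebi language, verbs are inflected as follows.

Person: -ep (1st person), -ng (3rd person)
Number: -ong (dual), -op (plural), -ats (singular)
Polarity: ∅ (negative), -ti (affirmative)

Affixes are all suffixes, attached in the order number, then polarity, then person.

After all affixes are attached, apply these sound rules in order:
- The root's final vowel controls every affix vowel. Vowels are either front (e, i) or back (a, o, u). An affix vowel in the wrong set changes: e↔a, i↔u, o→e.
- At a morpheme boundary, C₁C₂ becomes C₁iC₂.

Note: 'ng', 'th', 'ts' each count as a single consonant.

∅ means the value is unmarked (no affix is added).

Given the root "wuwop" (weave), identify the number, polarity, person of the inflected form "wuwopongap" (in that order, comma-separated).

Segment: wuwop-ong-ep.
number: -ong → dual.
polarity: ∅ → negative.
person: -ep → 1st person.

dual, negative, 1st person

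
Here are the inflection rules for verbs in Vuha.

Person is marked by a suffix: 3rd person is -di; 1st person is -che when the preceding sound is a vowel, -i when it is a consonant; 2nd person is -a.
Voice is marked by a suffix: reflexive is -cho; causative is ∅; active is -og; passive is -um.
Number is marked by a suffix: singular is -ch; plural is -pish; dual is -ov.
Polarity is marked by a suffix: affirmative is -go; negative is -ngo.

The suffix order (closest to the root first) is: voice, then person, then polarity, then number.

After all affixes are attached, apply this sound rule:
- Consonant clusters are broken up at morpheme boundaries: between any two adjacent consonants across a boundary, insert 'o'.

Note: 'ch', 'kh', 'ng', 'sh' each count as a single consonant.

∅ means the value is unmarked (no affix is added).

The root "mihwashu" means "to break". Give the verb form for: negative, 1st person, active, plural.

mihwashuogingopish

Attach voice active -og → mihwashuog.
Attach person 1st person -i (after consonant 'g') → mihwashuogi.
Attach polarity negative -ngo → mihwashuogingo.
Attach number plural -pish → mihwashuogingopish.
Epenthesis: no change.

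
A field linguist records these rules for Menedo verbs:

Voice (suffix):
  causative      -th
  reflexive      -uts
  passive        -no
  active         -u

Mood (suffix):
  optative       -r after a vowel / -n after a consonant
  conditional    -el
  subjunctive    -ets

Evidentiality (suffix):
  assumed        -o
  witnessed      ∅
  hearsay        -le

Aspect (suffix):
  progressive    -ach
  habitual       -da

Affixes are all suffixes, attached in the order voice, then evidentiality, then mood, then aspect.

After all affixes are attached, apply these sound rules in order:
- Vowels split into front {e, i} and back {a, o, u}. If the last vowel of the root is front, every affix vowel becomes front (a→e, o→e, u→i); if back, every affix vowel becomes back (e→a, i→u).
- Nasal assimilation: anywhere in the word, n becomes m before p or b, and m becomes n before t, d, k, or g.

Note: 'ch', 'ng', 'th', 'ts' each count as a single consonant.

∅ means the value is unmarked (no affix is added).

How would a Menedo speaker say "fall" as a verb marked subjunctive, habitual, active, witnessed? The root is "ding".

Attach voice active -u → dingu.
evidentiality = witnessed: zero marking, form stays dingu.
Attach mood subjunctive -ets → dinguets.
Attach aspect habitual -da → dinguetsda.
Apply vowel harmony: dinguetsda → dingietsde.
Nasal assimilation: no change.

dingietsde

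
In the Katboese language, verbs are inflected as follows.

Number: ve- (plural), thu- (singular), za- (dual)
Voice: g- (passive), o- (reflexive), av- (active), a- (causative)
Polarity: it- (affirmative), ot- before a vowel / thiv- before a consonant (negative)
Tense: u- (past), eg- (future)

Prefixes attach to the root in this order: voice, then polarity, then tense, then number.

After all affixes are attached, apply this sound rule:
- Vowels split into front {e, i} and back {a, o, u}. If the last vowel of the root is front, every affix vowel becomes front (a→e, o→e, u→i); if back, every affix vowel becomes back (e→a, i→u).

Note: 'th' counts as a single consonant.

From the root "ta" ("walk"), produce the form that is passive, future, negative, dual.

zaagthuvgta

Attach voice passive g- → gta.
Attach polarity negative thiv- (before consonant 'g') → thivgta.
Attach tense future eg- → egthivgta.
Attach number dual za- → zaegthivgta.
Apply vowel harmony: zaegthivgta → zaagthuvgta.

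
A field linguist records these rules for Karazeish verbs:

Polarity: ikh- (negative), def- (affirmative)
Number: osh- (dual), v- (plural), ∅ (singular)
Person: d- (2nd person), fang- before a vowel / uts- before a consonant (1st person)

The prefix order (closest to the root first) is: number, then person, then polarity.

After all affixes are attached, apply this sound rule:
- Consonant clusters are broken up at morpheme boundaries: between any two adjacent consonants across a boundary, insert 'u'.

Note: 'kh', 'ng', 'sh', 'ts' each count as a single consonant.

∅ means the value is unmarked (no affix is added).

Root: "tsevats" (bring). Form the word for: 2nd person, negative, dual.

ikhudoshutsevats

Attach number dual osh- → oshtsevats.
Attach person 2nd person d- → doshtsevats.
Attach polarity negative ikh- → ikhdoshtsevats.
Apply epenthesis: ikhdoshtsevats → ikhudoshutsevats.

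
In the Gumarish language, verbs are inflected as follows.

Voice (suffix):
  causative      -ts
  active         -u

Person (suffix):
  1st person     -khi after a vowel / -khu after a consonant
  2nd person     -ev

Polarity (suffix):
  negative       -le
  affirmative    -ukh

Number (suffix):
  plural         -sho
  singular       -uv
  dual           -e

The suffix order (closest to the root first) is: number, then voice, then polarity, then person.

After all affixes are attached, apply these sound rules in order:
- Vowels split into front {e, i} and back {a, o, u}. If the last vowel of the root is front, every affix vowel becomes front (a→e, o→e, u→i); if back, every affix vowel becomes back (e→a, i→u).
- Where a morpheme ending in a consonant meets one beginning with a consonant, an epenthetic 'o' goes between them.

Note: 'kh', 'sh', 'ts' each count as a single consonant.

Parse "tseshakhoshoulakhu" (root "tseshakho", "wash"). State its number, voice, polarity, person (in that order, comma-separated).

plural, active, negative, 1st person

Segment: tseshakho-sho-u-le-khi.
number: -sho → plural.
voice: -u → active.
polarity: -le → negative.
person: -khi/khu → 1st person.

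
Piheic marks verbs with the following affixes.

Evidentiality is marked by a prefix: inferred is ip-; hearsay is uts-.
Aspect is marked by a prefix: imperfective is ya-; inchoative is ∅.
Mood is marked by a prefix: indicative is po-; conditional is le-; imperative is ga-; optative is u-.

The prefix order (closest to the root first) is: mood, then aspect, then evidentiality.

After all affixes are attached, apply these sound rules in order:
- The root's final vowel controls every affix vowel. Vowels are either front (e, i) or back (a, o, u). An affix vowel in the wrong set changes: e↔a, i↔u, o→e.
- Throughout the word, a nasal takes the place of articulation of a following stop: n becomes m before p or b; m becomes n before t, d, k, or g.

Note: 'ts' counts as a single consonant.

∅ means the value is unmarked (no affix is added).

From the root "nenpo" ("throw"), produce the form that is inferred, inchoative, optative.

upunempo

Attach mood optative u- → unenpo.
aspect = inchoative: zero marking, form stays unenpo.
Attach evidentiality inferred ip- → ipunenpo.
Apply vowel harmony: ipunenpo → upunenpo.
Apply nasal assimilation: upunenpo → upunempo.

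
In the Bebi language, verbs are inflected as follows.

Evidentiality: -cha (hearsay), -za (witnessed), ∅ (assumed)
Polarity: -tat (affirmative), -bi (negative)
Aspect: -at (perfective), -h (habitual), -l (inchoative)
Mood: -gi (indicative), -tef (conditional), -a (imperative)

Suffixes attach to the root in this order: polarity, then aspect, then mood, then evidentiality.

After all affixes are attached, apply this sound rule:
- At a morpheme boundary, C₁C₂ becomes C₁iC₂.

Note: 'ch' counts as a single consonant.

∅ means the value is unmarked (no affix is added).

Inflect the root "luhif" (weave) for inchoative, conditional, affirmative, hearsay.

luhifitatiliteficha

Attach polarity affirmative -tat → luhiftat.
Attach aspect inchoative -l → luhiftatl.
Attach mood conditional -tef → luhiftatltef.
Attach evidentiality hearsay -cha → luhiftatltefcha.
Apply epenthesis: luhiftatltefcha → luhifitatiliteficha.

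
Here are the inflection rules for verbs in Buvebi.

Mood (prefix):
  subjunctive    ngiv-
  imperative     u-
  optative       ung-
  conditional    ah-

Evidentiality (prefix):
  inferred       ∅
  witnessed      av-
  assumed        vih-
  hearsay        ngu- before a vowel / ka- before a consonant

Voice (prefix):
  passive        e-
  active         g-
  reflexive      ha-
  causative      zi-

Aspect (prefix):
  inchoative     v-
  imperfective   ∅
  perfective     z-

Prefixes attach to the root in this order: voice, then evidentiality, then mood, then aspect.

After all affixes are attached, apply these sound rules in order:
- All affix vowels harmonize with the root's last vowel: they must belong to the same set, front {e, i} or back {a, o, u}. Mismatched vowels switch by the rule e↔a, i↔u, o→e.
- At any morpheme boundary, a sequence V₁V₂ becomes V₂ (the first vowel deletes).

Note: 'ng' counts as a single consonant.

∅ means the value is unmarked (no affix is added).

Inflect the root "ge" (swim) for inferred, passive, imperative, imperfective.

ege

Attach voice passive e- → ege.
evidentiality = inferred: zero marking, form stays ege.
Attach mood imperative u- → uege.
aspect = imperfective: zero marking, form stays uege.
Apply vowel harmony: uege → iege.
Apply vowel deletion: iege → ege.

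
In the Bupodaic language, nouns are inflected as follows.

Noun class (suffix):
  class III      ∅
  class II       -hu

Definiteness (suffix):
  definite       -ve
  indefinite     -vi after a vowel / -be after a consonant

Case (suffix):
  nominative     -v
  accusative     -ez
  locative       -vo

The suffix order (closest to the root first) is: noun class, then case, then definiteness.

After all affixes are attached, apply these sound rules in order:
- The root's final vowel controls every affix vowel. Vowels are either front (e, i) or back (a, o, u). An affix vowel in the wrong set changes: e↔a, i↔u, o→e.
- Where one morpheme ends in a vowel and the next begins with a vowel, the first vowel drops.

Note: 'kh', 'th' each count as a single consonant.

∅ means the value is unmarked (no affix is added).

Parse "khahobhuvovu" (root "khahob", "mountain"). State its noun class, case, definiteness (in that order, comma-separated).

class II, locative, indefinite

Segment: khahob-hu-vo-vi.
noun class: -hu → class II.
case: -vo → locative.
definiteness: -vi/be → indefinite.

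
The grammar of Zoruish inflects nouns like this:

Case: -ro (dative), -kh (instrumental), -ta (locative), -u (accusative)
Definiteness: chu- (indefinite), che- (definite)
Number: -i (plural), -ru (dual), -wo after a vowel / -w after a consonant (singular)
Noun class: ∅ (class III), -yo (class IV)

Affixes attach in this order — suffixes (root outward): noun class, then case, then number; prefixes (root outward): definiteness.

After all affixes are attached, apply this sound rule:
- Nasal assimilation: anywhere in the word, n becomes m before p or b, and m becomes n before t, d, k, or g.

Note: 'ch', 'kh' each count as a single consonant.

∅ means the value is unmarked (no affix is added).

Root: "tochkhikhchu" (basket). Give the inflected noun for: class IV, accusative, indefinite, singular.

chutochkhikhchuyouwo

Attach noun class class IV -yo → tochkhikhchuyo.
Attach definiteness indefinite chu- → chutochkhikhchuyo.
Attach case accusative -u → chutochkhikhchuyou.
Attach number singular -wo (after vowel 'u') → chutochkhikhchuyouwo.
Nasal assimilation: no change.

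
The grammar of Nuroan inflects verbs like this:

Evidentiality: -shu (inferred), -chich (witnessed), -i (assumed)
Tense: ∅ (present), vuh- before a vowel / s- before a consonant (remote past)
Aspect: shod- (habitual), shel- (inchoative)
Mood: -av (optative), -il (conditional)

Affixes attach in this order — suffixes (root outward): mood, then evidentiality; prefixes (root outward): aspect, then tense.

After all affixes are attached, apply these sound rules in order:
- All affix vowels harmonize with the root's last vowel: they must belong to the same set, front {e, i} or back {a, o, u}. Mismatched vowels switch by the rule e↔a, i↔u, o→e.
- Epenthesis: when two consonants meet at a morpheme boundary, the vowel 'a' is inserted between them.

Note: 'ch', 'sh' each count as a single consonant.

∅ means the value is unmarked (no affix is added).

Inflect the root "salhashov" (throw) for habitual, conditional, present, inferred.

Attach mood conditional -il → salhashovil.
Attach evidentiality inferred -shu → salhashovilshu.
Attach aspect habitual shod- → shodsalhashovilshu.
tense = present: zero marking, form stays shodsalhashovilshu.
Apply vowel harmony: shodsalhashovilshu → shodsalhashovulshu.
Apply epenthesis: shodsalhashovulshu → shodasalhashovulashu.

shodasalhashovulashu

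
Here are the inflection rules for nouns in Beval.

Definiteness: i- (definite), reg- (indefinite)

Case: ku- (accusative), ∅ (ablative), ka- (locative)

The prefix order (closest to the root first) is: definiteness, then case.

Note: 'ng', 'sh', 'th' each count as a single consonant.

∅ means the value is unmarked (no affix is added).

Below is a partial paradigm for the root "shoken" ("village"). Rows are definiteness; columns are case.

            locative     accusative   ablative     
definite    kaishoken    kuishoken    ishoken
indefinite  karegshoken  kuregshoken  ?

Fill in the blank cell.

regshoken

Attach definiteness indefinite reg- → regshoken.
case = ablative: zero marking, form stays regshoken.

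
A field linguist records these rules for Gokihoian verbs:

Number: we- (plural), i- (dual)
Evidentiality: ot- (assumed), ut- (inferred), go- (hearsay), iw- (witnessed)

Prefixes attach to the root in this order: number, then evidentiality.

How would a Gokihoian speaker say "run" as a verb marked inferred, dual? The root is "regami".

utiregami

Attach number dual i- → iregami.
Attach evidentiality inferred ut- → utiregami.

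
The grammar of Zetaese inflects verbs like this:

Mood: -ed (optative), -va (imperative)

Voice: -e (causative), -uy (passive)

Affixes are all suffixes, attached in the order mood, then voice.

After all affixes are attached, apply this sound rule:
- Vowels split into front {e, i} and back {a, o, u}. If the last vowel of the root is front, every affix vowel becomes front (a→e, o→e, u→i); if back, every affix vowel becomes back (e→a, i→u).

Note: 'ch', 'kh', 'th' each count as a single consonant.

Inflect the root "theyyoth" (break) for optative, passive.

theyyothaduy

Attach mood optative -ed → theyyothed.
Attach voice passive -uy → theyyotheduy.
Apply vowel harmony: theyyotheduy → theyyothaduy.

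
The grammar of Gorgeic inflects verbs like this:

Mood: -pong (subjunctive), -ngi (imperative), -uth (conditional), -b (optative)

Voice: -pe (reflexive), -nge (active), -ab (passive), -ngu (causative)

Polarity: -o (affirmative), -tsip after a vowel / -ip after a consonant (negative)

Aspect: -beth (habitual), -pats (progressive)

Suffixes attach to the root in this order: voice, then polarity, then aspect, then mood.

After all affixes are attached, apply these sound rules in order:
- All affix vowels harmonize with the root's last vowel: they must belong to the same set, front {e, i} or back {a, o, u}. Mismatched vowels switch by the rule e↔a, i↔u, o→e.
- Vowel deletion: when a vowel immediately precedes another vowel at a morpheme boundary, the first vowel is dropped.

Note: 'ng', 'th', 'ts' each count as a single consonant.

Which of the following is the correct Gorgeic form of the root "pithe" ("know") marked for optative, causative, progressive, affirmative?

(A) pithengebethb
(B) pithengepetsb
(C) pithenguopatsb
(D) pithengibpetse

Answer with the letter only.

B

Attach voice causative -ngu → pithengu.
Attach polarity affirmative -o → pithenguo.
Attach aspect progressive -pats → pithenguopats.
Attach mood optative -b → pithenguopatsb.
Apply vowel harmony: pithenguopatsb → pithengiepetsb.
Apply vowel deletion: pithengiepetsb → pithengepetsb.
So the correct form is pithengepetsb, option (B).
(A) pithengebethb is wrong: it uses habitual instead of progressive for aspect.
(C) pithenguopatsb is wrong: it fails to apply the sound rule(s).
(D) pithengibpetse is wrong: it has the affixes in the wrong order.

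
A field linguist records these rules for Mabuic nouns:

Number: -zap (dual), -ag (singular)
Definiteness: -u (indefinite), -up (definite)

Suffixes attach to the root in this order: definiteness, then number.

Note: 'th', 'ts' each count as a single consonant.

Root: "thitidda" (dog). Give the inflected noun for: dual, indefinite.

thitiddauzap

Attach definiteness indefinite -u → thitiddau.
Attach number dual -zap → thitiddauzap.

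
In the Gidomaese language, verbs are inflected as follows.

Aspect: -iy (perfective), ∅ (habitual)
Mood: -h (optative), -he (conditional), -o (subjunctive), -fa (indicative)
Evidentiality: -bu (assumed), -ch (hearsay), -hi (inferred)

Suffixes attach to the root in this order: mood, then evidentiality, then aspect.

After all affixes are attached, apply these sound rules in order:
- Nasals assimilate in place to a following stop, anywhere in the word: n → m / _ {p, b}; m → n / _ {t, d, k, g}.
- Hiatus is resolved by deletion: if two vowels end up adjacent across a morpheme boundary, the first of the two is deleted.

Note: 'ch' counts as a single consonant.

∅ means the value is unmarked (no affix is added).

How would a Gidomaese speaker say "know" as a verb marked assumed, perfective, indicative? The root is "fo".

Attach mood indicative -fa → fofa.
Attach evidentiality assumed -bu → fofabu.
Attach aspect perfective -iy → fofabuiy.
Nasal assimilation: no change.
Apply vowel deletion: fofabuiy → fofabiy.

fofabiy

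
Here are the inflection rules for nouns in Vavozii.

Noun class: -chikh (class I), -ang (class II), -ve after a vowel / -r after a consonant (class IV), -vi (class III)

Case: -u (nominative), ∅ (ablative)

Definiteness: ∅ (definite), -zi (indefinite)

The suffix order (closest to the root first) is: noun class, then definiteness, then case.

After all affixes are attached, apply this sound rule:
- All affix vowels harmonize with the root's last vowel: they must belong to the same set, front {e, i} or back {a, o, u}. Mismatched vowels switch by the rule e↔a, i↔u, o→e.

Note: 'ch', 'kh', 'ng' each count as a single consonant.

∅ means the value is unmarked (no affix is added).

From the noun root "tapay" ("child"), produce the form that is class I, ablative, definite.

tapaychukh

Attach noun class class I -chikh → tapaychikh.
definiteness = definite: zero marking, form stays tapaychikh.
case = ablative: zero marking, form stays tapaychikh.
Apply vowel harmony: tapaychikh → tapaychukh.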